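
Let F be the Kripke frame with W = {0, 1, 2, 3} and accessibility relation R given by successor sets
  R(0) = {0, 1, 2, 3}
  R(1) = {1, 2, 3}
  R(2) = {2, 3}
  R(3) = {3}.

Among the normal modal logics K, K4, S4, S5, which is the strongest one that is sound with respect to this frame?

S4

Transitive (axiom 4): yes — every two-step R-path is closed by a direct edge.
Reflexive (axiom T): yes — every world is R-related to itself.
Euclidean (axiom 5): no — 0 R 2 and 0 R 1, but not 2 R 1.
So F validates K, K4, S4; S5 would additionally require R to be Euclidean. The strongest is S4.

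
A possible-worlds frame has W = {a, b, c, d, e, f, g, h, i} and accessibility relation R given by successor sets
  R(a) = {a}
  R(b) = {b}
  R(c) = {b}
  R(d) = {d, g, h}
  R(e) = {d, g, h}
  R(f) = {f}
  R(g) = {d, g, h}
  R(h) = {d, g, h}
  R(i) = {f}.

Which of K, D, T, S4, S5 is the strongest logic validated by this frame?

D

Serial (axiom D): yes — every world has a successor (e.g. a R a).
Reflexive (axiom T): no — c is not related to itself.
Transitive (axiom 4): yes — every two-step R-path is closed by a direct edge.
Euclidean (axiom 5): yes — any two successors of a common world are R-related.
So F validates K, D; T would additionally require R to be reflexive. The strongest is D.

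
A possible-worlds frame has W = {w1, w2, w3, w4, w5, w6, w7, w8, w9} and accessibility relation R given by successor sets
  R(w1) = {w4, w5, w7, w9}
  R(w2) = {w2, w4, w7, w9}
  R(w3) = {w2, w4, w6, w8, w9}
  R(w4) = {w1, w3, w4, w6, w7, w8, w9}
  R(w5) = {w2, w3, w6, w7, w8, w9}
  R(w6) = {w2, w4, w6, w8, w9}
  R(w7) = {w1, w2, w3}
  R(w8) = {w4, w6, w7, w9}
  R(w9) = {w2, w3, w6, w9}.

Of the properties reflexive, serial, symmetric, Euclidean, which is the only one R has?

serial

Reflexive: no — w1 is not related to itself.
Serial: yes — every world has a successor (e.g. w1 R w4).
Symmetric: no — w1 R w5 but not w5 R w1.
Euclidean: no — w1 R w4 and w1 R w5, but not w4 R w5.
Only serial holds.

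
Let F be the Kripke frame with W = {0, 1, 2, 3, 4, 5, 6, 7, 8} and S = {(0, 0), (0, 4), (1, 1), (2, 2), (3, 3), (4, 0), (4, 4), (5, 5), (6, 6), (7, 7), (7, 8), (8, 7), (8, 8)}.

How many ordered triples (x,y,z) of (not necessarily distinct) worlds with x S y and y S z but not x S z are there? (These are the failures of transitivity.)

S is transitive; there are no such tuples.

0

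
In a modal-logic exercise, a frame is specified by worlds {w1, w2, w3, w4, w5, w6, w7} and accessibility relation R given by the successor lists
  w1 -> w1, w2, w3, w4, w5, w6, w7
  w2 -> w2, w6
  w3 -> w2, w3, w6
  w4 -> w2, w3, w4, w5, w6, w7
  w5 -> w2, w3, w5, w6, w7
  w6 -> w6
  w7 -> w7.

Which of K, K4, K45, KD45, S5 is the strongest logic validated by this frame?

Transitive (axiom 4): yes — every two-step R-path is closed by a direct edge.
Euclidean (axiom 5): no — w1 R w2 and w1 R w3, but not w2 R w3.
Serial (axiom D): yes — every world has a successor (e.g. w1 R w1).
Reflexive (axiom T): yes — every world is R-related to itself.
So F validates K, K4; K45 would additionally require R to be Euclidean. The strongest is K4.

K4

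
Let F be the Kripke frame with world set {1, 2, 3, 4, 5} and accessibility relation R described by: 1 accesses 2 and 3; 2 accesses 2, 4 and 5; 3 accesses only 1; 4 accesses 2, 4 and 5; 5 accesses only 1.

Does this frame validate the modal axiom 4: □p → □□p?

No

By correspondence theory, 4 is valid on a frame iff R is transitive.
Transitive: no — 1 R 2 and 2 R 4, but not 1 R 4.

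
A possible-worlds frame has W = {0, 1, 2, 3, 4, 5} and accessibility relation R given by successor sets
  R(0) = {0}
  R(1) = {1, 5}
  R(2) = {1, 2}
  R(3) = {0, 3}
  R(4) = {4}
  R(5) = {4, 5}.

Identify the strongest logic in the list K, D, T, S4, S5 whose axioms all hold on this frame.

Serial (axiom D): yes — every world has a successor (e.g. 0 R 0).
Reflexive (axiom T): yes — every world is R-related to itself.
Transitive (axiom 4): no — 1 R 5 and 5 R 4, but not 1 R 4.
Euclidean (axiom 5): no — 1 R 5 and 1 R 1, but not 5 R 1.
So F validates K, D, T; S4 would additionally require R to be transitive. The strongest is T.

T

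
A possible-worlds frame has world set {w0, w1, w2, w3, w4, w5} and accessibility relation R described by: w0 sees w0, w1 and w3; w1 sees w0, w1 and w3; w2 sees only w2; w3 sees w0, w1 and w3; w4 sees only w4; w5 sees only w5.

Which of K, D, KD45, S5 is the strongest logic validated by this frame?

S5

Serial (axiom D): yes — every world has a successor (e.g. w0 R w0).
Euclidean (axiom 5): yes — any two successors of a common world are R-related.
Transitive (axiom 4): yes — every two-step R-path is closed by a direct edge.
Reflexive (axiom T): yes — every world is R-related to itself.
So F validates K, D, KD45, S5. The strongest is S5.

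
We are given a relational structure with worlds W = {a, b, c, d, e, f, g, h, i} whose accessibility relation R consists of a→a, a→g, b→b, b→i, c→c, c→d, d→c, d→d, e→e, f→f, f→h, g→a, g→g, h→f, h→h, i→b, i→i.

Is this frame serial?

Yes

Serial: yes — every world has a successor (e.g. a R a).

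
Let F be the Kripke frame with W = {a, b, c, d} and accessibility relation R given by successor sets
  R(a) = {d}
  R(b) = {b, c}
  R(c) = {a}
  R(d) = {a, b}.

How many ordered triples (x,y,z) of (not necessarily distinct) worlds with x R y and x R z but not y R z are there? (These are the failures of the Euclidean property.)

7

Enumerating: (a,d,d), (b,c,b), (b,c,c), (c,a,a), (d,a,a), (d,a,b), (d,b,a).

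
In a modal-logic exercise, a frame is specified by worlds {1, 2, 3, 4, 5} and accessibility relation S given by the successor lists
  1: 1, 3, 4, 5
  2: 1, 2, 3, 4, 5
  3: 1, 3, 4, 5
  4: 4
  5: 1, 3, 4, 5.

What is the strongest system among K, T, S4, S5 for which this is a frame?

S4

Reflexive (axiom T): yes — every world is S-related to itself.
Transitive (axiom 4): yes — every two-step S-path is closed by a direct edge.
Euclidean (axiom 5): no — 1 S 4 and 1 S 3, but not 4 S 3.
So F validates K, T, S4; S5 would additionally require S to be Euclidean. The strongest is S4.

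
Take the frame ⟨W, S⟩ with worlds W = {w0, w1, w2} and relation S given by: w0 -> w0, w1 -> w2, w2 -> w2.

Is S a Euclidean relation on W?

Yes

Euclidean: yes — any two successors of a common world are S-related.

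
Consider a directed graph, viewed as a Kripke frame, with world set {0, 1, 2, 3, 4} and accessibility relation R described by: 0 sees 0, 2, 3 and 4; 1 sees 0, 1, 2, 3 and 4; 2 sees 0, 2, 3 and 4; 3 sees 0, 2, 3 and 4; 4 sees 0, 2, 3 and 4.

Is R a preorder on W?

Yes

Reflexive: yes — every world is R-related to itself.
Transitive: yes — every two-step R-path is closed by a direct edge.
So R is a preorder.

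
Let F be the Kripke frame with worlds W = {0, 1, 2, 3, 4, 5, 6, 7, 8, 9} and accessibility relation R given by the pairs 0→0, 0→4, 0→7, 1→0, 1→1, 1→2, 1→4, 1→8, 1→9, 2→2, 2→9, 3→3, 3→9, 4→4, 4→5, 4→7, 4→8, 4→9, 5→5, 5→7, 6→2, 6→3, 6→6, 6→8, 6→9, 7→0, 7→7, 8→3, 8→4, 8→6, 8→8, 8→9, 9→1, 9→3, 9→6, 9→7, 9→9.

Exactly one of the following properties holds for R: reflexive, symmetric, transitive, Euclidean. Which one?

Reflexive: yes — every world is R-related to itself.
Symmetric: no — 0 R 4 but not 4 R 0.
Transitive: no — 0 R 4 and 4 R 5, but not 0 R 5.
Euclidean: no — 0 R 7 and 0 R 4, but not 7 R 4.
Only reflexive holds.

reflexive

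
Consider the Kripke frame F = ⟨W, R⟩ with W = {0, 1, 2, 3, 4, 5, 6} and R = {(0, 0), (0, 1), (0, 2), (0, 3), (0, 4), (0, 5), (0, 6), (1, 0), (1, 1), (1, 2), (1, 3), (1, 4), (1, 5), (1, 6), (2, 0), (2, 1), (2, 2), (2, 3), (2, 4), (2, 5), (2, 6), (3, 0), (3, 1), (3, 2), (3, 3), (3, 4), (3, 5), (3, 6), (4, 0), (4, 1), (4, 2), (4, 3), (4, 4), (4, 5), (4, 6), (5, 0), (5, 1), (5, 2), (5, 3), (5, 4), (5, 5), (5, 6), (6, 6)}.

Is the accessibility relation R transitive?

Yes

Transitive: yes — every two-step R-path is closed by a direct edge.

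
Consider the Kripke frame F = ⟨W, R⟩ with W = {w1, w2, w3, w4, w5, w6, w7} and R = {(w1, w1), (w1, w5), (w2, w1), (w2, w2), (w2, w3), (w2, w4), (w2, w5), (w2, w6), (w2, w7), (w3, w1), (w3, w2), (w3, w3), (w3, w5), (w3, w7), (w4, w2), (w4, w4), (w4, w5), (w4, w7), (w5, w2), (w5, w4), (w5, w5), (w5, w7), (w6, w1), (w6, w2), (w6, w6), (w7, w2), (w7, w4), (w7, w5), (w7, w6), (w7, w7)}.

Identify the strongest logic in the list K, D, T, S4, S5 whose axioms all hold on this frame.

T

Serial (axiom D): yes — every world has a successor (e.g. w1 R w1).
Reflexive (axiom T): yes — every world is R-related to itself.
Transitive (axiom 4): no — w1 R w5 and w5 R w2, but not w1 R w2.
Euclidean (axiom 5): no — w2 R w1 and w2 R w3, but not w1 R w3.
So F validates K, D, T; S4 would additionally require R to be transitive. The strongest is T.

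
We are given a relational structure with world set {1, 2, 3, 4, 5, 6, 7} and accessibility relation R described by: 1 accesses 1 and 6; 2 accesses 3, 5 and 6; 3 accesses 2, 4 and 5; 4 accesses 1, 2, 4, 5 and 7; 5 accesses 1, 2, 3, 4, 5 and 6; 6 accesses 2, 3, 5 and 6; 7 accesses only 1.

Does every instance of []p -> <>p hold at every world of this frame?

Yes

Axiom D corresponds to the accessibility relation being serial.
Serial: yes — every world has a successor (e.g. 1 R 1).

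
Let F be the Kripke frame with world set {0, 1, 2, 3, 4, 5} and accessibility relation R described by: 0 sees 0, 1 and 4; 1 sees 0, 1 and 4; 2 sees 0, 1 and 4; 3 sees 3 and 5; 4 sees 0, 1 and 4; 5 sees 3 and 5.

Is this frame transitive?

Transitive: yes — every two-step R-path is closed by a direct edge.

Yes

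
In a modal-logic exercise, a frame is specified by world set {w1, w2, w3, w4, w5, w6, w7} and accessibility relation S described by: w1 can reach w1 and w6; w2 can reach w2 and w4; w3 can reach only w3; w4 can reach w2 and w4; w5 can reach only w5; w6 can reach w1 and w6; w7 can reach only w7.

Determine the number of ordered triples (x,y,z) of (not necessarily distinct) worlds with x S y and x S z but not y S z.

S is Euclidean; there are no such tuples.

0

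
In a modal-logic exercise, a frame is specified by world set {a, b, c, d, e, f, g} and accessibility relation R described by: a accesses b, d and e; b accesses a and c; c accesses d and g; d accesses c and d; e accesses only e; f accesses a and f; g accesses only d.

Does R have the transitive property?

Transitive: no — a R b and b R c, but not a R c.

No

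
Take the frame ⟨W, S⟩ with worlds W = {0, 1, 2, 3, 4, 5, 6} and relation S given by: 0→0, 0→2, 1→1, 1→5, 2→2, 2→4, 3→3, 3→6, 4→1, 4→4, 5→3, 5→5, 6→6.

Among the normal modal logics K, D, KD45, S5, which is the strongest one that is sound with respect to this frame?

D

Serial (axiom D): yes — every world has a successor (e.g. 0 S 0).
Euclidean (axiom 5): no — 0 S 2 and 0 S 0, but not 2 S 0.
Transitive (axiom 4): no — 0 S 2 and 2 S 4, but not 0 S 4.
Reflexive (axiom T): yes — every world is S-related to itself.
So F validates K, D; KD45 would additionally require S to be Euclidean and transitive. The strongest is D.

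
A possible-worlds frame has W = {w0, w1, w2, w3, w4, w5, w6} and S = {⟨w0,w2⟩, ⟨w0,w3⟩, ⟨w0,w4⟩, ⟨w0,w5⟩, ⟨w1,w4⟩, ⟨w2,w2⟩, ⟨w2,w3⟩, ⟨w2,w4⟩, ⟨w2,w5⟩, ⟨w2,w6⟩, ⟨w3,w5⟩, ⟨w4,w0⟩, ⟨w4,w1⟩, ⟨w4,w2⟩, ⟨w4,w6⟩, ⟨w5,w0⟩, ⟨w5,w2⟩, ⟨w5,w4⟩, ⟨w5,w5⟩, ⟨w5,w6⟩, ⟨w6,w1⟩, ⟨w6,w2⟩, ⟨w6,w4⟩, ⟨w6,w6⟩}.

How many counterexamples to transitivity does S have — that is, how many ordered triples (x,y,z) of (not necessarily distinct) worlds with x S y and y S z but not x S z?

33

Enumerating: (w0,w2,w6), (w0,w4,w0), (w0,w4,w1), (w0,w4,w6), (w0,w5,w0), (w0,w5,w6), (w1,w4,w0), (w1,w4,w1), (w1,w4,w2), (w1,w4,w6), (w2,w4,w0), (w2,w4,w1), … and 21 more.
Total: 33.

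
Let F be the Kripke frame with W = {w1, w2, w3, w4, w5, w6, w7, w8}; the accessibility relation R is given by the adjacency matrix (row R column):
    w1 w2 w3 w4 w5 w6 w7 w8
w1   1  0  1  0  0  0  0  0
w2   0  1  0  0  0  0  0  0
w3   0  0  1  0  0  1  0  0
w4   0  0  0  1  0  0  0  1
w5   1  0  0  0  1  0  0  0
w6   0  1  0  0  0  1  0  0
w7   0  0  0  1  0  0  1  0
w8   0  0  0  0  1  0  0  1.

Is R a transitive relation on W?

No

Transitive: no — w1 R w3 and w3 R w6, but not w1 R w6.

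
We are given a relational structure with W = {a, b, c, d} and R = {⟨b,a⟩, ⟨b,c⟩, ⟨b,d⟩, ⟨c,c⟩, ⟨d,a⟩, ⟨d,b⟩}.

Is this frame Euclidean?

No

Euclidean: no — b R a and b R c, but not a R c.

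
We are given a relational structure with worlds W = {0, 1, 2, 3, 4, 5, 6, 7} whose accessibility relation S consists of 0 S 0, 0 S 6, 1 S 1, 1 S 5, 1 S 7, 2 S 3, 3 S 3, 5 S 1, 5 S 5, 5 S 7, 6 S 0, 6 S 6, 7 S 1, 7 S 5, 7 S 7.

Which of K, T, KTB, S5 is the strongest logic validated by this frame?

K

Reflexive (axiom T): no — 2 is not related to itself.
Symmetric (axiom B): no — 2 S 3 but not 3 S 2.
Euclidean (axiom 5): yes — any two successors of a common world are S-related.
So F validates K; T would additionally require S to be reflexive. The strongest is K.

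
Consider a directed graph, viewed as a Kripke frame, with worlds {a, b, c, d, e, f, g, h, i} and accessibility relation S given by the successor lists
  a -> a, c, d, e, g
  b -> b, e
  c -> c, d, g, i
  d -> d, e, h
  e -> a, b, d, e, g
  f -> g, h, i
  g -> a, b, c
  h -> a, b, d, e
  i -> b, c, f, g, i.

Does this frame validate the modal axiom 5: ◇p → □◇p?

By correspondence theory, 5 is valid on a frame iff S is Euclidean.
Euclidean: no — a S c and a S e, but not c S e.

No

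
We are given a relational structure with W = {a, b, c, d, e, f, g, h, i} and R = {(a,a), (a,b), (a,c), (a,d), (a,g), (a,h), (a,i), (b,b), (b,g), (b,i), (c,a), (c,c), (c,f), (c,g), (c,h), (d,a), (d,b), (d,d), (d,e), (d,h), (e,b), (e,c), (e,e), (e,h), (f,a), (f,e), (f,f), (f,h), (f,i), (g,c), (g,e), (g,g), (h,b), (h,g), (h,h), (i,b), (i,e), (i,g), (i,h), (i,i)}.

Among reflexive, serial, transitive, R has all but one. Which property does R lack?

transitive

Reflexive: yes — every world is R-related to itself.
Serial: yes — every world has a successor (e.g. a R a).
Transitive: no — a R c and c R f, but not a R f.
Only transitive fails.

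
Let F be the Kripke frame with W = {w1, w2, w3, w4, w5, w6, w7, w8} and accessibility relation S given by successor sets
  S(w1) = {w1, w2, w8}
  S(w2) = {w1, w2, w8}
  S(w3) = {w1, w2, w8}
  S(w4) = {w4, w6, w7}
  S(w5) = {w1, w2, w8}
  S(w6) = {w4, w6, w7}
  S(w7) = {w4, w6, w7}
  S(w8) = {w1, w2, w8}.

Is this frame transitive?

Yes

Transitive: yes — every two-step S-path is closed by a direct edge.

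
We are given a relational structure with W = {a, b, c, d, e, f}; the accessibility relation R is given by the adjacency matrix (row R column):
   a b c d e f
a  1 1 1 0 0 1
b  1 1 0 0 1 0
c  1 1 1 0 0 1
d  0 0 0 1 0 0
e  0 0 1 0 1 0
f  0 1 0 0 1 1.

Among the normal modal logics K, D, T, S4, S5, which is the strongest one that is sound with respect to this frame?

Serial (axiom D): yes — every world has a successor (e.g. a R a).
Reflexive (axiom T): yes — every world is R-related to itself.
Transitive (axiom 4): no — a R b and b R e, but not a R e.
Euclidean (axiom 5): no — a R b and a R c, but not b R c.
So F validates K, D, T; S4 would additionally require R to be transitive. The strongest is T.

T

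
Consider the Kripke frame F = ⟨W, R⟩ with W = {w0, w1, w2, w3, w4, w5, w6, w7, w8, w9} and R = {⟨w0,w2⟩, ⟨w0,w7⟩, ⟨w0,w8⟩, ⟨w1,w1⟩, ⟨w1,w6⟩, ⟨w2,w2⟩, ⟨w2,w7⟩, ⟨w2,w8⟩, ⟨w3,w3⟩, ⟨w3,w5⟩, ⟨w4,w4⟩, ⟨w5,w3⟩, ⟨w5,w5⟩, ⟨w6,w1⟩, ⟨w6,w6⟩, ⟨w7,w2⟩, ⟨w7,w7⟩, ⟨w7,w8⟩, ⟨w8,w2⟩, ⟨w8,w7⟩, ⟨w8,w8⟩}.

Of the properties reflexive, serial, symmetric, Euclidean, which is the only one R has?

Reflexive: no — w0 is not related to itself.
Serial: no — w9 has no R-successor.
Symmetric: no — w0 R w2 but not w2 R w0.
Euclidean: yes — any two successors of a common world are R-related.
Only Euclidean holds.

Euclidean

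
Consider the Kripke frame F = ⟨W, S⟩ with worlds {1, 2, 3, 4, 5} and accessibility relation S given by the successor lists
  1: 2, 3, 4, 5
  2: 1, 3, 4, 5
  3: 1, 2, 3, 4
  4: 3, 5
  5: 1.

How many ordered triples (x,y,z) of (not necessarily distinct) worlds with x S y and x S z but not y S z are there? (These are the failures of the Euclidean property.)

Enumerating: (1,2,2), (1,3,5), (1,4,2), (1,4,4), (1,5,2), (1,5,3), (1,5,4), (1,5,5), (2,1,1), (2,3,5), (2,4,1), (2,4,4), … and 12 more.
Total: 24.

24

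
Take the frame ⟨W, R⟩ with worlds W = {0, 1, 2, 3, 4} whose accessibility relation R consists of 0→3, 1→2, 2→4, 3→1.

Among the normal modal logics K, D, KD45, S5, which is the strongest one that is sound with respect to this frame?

Serial (axiom D): no — 4 has no R-successor.
Euclidean (axiom 5): no — 0 R 3 and 0 R 3, but not 3 R 3.
Transitive (axiom 4): no — 0 R 3 and 3 R 1, but not 0 R 1.
Reflexive (axiom T): no — 0 is not related to itself.
So F validates K; D would additionally require R to be serial. The strongest is K.

K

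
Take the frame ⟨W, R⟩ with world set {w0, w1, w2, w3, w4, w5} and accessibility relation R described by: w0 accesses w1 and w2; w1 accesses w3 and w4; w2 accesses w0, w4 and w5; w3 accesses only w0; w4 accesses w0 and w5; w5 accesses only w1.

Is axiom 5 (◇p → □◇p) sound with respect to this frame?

By correspondence theory, 5 is valid on a frame iff R is Euclidean.
Euclidean: no — w0 R w1 and w0 R w2, but not w1 R w2.

No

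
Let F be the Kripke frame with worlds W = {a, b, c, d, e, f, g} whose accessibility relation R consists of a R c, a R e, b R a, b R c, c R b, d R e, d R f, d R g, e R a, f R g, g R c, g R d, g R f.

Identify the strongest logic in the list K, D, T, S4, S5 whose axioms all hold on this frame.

Serial (axiom D): yes — every world has a successor (e.g. a R c).
Reflexive (axiom T): no — a is not related to itself.
Transitive (axiom 4): no — a R c and c R b, but not a R b.
Euclidean (axiom 5): no — a R c and a R e, but not c R e.
So F validates K, D; T would additionally require R to be reflexive. The strongest is D.

D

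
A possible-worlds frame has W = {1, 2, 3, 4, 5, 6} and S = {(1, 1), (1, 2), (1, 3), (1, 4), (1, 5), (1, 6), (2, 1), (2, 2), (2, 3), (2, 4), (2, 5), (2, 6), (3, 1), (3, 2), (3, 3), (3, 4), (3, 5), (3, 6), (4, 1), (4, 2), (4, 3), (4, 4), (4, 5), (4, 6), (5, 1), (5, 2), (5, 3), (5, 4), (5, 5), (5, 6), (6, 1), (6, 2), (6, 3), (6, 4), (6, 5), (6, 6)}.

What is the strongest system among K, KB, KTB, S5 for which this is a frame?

Symmetric (axiom B): yes — every pair in S has its reverse in S.
Reflexive (axiom T): yes — every world is S-related to itself.
Euclidean (axiom 5): yes — any two successors of a common world are S-related.
So F validates K, KB, KTB, S5. The strongest is S5.

S5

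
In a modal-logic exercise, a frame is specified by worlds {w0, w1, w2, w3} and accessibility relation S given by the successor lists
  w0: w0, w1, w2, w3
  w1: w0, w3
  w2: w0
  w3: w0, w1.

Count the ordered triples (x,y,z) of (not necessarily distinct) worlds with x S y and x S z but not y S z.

9

Enumerating: (w0,w1,w1), (w0,w1,w2), (w0,w2,w1), (w0,w2,w2), (w0,w2,w3), (w0,w3,w2), (w0,w3,w3), (w1,w3,w3), (w3,w1,w1).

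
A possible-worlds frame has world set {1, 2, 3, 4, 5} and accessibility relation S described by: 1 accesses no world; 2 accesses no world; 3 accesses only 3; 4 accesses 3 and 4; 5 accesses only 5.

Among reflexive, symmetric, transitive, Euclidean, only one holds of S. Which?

transitive

Reflexive: no — 1 is not related to itself.
Symmetric: no — 4 S 3 but not 3 S 4.
Transitive: yes — every two-step S-path is closed by a direct edge.
Euclidean: no — 4 S 3 and 4 S 4, but not 3 S 4.
Only transitive holds.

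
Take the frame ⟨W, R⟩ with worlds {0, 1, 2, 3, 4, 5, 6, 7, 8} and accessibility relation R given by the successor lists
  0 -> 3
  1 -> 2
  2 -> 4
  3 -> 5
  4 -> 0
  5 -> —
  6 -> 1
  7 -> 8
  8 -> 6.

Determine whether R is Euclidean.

Euclidean: no — 0 R 3 and 0 R 3, but not 3 R 3.

No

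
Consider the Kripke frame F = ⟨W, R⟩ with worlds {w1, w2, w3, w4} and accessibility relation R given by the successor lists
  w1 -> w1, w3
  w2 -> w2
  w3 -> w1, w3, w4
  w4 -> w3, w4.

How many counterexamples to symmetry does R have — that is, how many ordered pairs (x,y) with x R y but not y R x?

0

R is symmetric; there are no such tuples.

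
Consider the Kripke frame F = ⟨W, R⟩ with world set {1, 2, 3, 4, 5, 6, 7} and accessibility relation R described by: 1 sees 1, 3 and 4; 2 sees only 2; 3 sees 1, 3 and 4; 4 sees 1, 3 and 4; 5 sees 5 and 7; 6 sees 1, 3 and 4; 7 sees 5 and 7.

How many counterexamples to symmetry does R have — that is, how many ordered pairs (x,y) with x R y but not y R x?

Enumerating: (6,1), (6,3), (6,4).

3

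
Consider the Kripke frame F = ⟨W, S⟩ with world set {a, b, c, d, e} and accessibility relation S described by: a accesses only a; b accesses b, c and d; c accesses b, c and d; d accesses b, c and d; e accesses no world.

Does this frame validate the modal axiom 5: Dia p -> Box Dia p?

Axiom 5 corresponds to the accessibility relation being Euclidean.
Euclidean: yes — any two successors of a common world are S-related.

Yes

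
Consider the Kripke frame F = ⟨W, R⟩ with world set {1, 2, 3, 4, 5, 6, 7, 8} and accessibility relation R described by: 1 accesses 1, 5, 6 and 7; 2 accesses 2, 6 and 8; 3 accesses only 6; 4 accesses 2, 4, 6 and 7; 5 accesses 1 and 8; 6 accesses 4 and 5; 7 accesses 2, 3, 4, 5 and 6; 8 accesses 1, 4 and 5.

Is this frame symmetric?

Symmetric: no — 1 R 6 but not 6 R 1.

No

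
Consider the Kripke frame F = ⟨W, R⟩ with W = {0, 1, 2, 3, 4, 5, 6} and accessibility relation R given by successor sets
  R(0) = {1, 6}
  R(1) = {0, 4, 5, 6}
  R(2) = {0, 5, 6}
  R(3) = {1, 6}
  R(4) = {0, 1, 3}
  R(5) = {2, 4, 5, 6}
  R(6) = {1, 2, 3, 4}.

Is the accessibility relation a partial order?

No

Reflexive: no — 0 is not related to itself.
Transitive: no — 0 R 1 and 1 R 4, but not 0 R 4.
Antisymmetric: no — 0 R 1 and 1 R 0 with 0 ≠ 1.
So R is not a partial order.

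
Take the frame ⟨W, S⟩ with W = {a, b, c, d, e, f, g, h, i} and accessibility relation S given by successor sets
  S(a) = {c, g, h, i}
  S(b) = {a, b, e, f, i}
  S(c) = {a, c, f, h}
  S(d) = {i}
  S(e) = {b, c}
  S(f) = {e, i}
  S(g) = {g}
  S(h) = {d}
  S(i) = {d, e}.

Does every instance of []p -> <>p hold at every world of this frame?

Yes

Axiom D corresponds to the accessibility relation being serial.
Serial: yes — every world has a successor (e.g. a S c).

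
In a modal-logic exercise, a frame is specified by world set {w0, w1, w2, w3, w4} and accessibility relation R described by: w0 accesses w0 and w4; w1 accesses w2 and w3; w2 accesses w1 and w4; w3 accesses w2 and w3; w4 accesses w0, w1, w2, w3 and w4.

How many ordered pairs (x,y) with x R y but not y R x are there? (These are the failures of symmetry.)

Enumerating: (w1,w3), (w3,w2), (w4,w1), (w4,w3).

4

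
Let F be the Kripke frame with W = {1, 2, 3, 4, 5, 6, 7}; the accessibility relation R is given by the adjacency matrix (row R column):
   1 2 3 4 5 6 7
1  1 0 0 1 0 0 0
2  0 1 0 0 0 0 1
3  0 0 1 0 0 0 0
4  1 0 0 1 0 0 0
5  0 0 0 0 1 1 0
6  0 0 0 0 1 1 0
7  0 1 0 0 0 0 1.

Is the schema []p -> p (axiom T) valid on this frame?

Yes

Axiom T corresponds to the accessibility relation being reflexive.
Reflexive: yes — every world is R-related to itself.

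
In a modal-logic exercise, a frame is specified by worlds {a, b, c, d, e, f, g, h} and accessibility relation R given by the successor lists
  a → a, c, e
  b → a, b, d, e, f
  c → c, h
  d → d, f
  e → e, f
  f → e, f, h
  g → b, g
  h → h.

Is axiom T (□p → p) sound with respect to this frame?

The schema T characterises exactly the reflexive frames.
Reflexive: yes — every world is R-related to itself.

Yes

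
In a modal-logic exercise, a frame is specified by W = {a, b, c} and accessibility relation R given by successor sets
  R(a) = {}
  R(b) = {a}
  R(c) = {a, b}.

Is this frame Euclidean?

Euclidean: no — c R a and c R b, but not a R b.

No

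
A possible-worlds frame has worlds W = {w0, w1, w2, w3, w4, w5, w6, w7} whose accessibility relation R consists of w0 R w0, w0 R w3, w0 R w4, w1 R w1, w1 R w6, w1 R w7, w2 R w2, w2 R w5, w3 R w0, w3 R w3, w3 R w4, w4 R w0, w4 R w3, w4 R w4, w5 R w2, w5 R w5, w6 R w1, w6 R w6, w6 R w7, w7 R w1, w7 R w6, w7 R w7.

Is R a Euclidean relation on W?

Yes

Euclidean: yes — any two successors of a common world are R-related.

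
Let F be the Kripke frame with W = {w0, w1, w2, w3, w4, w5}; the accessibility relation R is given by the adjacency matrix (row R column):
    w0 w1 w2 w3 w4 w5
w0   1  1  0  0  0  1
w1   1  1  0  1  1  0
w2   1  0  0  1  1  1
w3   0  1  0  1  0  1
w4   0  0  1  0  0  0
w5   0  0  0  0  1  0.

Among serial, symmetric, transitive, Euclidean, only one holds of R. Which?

Serial: yes — every world has a successor (e.g. w0 R w0).
Symmetric: no — w0 R w5 but not w5 R w0.
Transitive: no — w0 R w1 and w1 R w3, but not w0 R w3.
Euclidean: no — w0 R w1 and w0 R w5, but not w1 R w5.
Only serial holds.

serial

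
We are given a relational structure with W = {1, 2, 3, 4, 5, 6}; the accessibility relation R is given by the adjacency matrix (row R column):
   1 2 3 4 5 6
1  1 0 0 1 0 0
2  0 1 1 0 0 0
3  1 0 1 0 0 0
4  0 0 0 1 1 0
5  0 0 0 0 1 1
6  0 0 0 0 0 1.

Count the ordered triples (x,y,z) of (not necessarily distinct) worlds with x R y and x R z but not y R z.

Enumerating: (1,4,1), (2,3,2), (3,1,3), (4,5,4), (5,6,5).

5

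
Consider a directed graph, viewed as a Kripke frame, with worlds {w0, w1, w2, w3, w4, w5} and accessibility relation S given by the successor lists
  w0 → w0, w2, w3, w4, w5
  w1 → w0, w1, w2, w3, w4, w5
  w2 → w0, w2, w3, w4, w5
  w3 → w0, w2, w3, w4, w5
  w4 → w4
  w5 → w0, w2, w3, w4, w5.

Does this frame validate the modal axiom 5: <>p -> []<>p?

Axiom 5 corresponds to the accessibility relation being Euclidean.
Euclidean: no — w0 S w4 and w0 S w2, but not w4 S w2.

No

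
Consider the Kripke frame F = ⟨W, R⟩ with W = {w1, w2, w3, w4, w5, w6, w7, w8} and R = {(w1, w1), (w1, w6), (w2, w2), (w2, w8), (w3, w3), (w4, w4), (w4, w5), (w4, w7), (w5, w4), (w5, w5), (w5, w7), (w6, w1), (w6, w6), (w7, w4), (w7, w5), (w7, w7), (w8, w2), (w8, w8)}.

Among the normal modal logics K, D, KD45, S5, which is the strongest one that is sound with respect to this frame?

Serial (axiom D): yes — every world has a successor (e.g. w1 R w1).
Euclidean (axiom 5): yes — any two successors of a common world are R-related.
Transitive (axiom 4): yes — every two-step R-path is closed by a direct edge.
Reflexive (axiom T): yes — every world is R-related to itself.
So F validates K, D, KD45, S5. The strongest is S5.

S5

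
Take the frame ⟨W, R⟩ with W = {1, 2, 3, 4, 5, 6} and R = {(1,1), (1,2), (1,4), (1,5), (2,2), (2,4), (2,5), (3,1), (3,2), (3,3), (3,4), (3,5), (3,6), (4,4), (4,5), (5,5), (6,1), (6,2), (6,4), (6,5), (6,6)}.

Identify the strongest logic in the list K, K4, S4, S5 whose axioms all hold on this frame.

S4

Transitive (axiom 4): yes — every two-step R-path is closed by a direct edge.
Reflexive (axiom T): yes — every world is R-related to itself.
Euclidean (axiom 5): no — 1 R 4 and 1 R 2, but not 4 R 2.
So F validates K, K4, S4; S5 would additionally require R to be Euclidean. The strongest is S4.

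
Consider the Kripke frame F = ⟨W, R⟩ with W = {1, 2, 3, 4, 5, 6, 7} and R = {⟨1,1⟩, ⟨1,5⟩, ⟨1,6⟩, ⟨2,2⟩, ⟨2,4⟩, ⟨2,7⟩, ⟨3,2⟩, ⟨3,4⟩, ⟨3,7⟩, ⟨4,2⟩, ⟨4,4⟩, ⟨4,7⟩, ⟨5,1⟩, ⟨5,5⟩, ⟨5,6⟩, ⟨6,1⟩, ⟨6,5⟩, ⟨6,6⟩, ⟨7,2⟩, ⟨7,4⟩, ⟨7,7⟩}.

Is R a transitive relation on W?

Transitive: yes — every two-step R-path is closed by a direct edge.

Yes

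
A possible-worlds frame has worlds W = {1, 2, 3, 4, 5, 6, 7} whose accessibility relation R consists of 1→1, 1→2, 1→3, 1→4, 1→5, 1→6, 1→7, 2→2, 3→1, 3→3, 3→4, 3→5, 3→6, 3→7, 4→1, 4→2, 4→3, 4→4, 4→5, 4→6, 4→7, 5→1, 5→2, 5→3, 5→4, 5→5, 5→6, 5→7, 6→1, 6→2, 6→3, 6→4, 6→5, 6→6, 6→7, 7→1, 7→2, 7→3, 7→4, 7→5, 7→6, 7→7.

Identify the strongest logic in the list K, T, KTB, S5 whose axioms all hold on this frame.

T

Reflexive (axiom T): yes — every world is R-related to itself.
Symmetric (axiom B): no — 1 R 2 but not 2 R 1.
Euclidean (axiom 5): no — 1 R 2 and 1 R 3, but not 2 R 3.
So F validates K, T; KTB would additionally require R to be symmetric. The strongest is T.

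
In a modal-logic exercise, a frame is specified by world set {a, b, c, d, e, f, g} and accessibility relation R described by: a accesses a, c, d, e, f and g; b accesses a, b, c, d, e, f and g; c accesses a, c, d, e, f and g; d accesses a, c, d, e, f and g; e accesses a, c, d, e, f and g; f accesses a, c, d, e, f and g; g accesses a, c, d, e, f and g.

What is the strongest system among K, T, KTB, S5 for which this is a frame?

T

Reflexive (axiom T): yes — every world is R-related to itself.
Symmetric (axiom B): no — b R a but not a R b.
Euclidean (axiom 5): no — b R a and b R b, but not a R b.
So F validates K, T; KTB would additionally require R to be symmetric. The strongest is T.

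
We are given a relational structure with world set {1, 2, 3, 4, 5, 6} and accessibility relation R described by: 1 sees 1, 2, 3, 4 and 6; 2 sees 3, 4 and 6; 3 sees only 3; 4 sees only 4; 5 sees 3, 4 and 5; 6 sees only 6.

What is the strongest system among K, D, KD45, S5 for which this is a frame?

D

Serial (axiom D): yes — every world has a successor (e.g. 1 R 1).
Euclidean (axiom 5): no — 1 R 3 and 1 R 2, but not 3 R 2.
Transitive (axiom 4): yes — every two-step R-path is closed by a direct edge.
Reflexive (axiom T): no — 2 is not related to itself.
So F validates K, D; KD45 would additionally require R to be Euclidean. The strongest is D.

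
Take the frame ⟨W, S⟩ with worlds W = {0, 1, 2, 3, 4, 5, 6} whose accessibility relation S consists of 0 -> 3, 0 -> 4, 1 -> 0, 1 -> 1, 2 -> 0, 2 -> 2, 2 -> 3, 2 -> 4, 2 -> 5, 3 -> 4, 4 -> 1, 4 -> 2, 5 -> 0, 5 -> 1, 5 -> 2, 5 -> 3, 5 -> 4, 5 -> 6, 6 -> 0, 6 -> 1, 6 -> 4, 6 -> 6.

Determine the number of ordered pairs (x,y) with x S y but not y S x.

15

Enumerating: (0,3), (0,4), (1,0), (2,0), (2,3), (3,4), (4,1), (5,0), (5,1), (5,3), (5,4), (5,6), (6,0), (6,1), (6,4).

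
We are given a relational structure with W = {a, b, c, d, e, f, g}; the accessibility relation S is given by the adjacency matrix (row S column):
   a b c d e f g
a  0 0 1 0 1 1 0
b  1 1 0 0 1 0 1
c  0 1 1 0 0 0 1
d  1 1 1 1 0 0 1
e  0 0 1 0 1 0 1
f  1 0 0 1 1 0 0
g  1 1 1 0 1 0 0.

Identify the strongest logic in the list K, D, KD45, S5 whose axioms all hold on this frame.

Serial (axiom D): yes — every world has a successor (e.g. a S c).
Euclidean (axiom 5): no — a S c and a S e, but not c S e.
Transitive (axiom 4): no — a S c and c S b, but not a S b.
Reflexive (axiom T): no — a is not related to itself.
So F validates K, D; KD45 would additionally require S to be Euclidean and transitive. The strongest is D.

D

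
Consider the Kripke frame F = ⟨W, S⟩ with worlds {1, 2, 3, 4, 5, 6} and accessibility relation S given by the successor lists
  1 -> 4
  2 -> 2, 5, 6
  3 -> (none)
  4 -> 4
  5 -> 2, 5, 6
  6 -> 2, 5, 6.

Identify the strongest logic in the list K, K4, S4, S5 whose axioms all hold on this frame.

K4

Transitive (axiom 4): yes — every two-step S-path is closed by a direct edge.
Reflexive (axiom T): no — 1 is not related to itself.
Euclidean (axiom 5): yes — any two successors of a common world are S-related.
So F validates K, K4; S4 would additionally require S to be reflexive. The strongest is K4.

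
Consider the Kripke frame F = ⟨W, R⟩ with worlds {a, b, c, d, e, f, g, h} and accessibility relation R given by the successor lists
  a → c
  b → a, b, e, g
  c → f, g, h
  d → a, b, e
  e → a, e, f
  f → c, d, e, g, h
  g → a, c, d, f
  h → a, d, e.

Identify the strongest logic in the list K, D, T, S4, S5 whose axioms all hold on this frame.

Serial (axiom D): yes — every world has a successor (e.g. a R c).
Reflexive (axiom T): no — a is not related to itself.
Transitive (axiom 4): no — a R c and c R f, but not a R f.
Euclidean (axiom 5): no — b R a and b R e, but not a R e.
So F validates K, D; T would additionally require R to be reflexive. The strongest is D.

D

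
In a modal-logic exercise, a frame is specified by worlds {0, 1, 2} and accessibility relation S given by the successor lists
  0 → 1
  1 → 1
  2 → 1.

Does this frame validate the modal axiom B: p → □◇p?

The schema B characterises exactly the symmetric frames.
Symmetric: no — 0 S 1 but not 1 S 0.

No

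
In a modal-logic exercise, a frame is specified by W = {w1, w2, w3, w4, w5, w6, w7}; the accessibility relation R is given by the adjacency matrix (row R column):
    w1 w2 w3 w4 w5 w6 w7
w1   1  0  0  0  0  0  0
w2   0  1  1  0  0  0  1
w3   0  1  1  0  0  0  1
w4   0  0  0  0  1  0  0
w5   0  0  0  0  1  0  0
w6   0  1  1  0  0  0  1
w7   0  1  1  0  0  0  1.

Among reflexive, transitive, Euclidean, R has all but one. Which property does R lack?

Reflexive: no — w4 is not related to itself.
Transitive: yes — every two-step R-path is closed by a direct edge.
Euclidean: yes — any two successors of a common world are R-related.
Only reflexive fails.

reflexive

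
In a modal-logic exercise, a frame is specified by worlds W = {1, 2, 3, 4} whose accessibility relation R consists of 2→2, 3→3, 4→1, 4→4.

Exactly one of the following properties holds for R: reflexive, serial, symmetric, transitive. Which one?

transitive

Reflexive: no — 1 is not related to itself.
Serial: no — 1 has no R-successor.
Symmetric: no — 4 R 1 but not 1 R 4.
Transitive: yes — every two-step R-path is closed by a direct edge.
Only transitive holds.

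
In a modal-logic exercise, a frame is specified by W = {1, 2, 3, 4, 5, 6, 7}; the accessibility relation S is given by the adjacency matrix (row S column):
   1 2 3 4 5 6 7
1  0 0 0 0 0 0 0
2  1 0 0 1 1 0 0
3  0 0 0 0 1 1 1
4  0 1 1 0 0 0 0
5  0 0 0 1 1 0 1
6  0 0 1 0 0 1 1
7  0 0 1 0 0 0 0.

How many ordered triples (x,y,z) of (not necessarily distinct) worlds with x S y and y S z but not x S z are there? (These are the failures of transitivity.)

19

Enumerating: (2,4,2), (2,4,3), (2,5,7), (3,5,4), (3,6,3), (3,7,3), (4,2,1), (4,2,4), (4,2,5), (4,3,5), (4,3,6), (4,3,7), … and 7 more.
Total: 19.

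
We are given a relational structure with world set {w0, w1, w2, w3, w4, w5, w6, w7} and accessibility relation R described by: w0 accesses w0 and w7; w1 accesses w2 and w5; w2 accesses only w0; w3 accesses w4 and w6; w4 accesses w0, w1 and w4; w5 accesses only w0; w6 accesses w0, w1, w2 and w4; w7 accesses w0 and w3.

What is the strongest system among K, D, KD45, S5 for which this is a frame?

D

Serial (axiom D): yes — every world has a successor (e.g. w0 R w0).
Euclidean (axiom 5): no — w1 R w2 and w1 R w5, but not w2 R w5.
Transitive (axiom 4): no — w0 R w7 and w7 R w3, but not w0 R w3.
Reflexive (axiom T): no — w1 is not related to itself.
So F validates K, D; KD45 would additionally require R to be Euclidean and transitive. The strongest is D.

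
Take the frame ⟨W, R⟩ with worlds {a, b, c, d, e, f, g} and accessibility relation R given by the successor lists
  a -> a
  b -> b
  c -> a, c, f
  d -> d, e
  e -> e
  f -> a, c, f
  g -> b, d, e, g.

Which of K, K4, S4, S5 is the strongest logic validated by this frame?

Transitive (axiom 4): yes — every two-step R-path is closed by a direct edge.
Reflexive (axiom T): yes — every world is R-related to itself.
Euclidean (axiom 5): no — c R a and c R f, but not a R f.
So F validates K, K4, S4; S5 would additionally require R to be Euclidean. The strongest is S4.

S4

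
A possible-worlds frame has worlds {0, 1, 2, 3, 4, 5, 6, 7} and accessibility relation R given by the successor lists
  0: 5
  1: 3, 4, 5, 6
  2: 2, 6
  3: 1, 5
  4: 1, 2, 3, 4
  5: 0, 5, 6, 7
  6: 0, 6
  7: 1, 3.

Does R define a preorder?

Reflexive: no — 0 is not related to itself.
Transitive: no — 0 R 5 and 5 R 6, but not 0 R 6.
So R is not a preorder.

No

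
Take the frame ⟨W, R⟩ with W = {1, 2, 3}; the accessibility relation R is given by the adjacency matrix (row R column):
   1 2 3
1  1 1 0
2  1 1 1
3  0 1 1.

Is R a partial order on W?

Reflexive: yes — every world is R-related to itself.
Transitive: no — 1 R 2 and 2 R 3, but not 1 R 3.
Antisymmetric: no — 1 R 2 and 2 R 1 with 1 ≠ 2.
So R is not a partial order.

No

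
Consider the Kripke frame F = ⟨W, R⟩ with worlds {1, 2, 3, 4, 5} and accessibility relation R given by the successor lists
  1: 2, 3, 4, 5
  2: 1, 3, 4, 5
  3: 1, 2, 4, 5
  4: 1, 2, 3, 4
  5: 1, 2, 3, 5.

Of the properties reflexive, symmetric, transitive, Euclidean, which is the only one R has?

symmetric

Reflexive: no — 1 is not related to itself.
Symmetric: yes — every pair in R has its reverse in R.
Transitive: no — 4 R 1 and 1 R 5, but not 4 R 5.
Euclidean: no — 1 R 4 and 1 R 5, but not 4 R 5.
Only symmetric holds.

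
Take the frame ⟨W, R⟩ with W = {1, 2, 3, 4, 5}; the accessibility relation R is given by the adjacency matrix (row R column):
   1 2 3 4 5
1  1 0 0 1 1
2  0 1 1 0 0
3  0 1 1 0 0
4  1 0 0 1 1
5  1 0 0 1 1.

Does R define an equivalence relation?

Reflexive: yes — every world is R-related to itself.
Symmetric: yes — every pair in R has its reverse in R.
Transitive: yes — every two-step R-path is closed by a direct edge.
So R is an equivalence relation.

Yes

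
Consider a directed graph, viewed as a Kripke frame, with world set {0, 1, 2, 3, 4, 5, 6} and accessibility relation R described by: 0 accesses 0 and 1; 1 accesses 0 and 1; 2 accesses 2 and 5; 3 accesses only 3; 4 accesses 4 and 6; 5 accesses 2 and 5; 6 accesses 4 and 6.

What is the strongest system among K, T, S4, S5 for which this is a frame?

Reflexive (axiom T): yes — every world is R-related to itself.
Transitive (axiom 4): yes — every two-step R-path is closed by a direct edge.
Euclidean (axiom 5): yes — any two successors of a common world are R-related.
So F validates K, T, S4, S5. The strongest is S5.

S5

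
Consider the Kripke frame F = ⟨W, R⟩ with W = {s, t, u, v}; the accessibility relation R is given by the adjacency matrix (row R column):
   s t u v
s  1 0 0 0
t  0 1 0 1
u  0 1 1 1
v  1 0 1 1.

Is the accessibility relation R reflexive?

Reflexive: yes — every world is R-related to itself.

Yes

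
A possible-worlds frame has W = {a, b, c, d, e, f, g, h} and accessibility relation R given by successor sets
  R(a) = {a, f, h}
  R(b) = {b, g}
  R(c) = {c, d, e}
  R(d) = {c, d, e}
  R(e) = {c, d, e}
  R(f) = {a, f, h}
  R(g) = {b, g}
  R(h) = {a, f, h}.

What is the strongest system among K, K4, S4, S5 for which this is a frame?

Transitive (axiom 4): yes — every two-step R-path is closed by a direct edge.
Reflexive (axiom T): yes — every world is R-related to itself.
Euclidean (axiom 5): yes — any two successors of a common world are R-related.
So F validates K, K4, S4, S5. The strongest is S5.

S5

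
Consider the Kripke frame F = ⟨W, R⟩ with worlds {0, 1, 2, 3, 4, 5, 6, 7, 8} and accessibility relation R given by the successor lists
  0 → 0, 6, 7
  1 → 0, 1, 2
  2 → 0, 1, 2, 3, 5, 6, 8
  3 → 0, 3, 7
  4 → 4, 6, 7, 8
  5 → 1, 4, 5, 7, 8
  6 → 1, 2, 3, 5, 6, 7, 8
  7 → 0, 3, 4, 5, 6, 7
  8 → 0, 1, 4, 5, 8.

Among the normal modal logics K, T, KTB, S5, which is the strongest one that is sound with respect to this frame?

Reflexive (axiom T): yes — every world is R-related to itself.
Symmetric (axiom B): no — 0 R 6 but not 6 R 0.
Euclidean (axiom 5): no — 1 R 0 and 1 R 2, but not 0 R 2.
So F validates K, T; KTB would additionally require R to be symmetric. The strongest is T.

T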